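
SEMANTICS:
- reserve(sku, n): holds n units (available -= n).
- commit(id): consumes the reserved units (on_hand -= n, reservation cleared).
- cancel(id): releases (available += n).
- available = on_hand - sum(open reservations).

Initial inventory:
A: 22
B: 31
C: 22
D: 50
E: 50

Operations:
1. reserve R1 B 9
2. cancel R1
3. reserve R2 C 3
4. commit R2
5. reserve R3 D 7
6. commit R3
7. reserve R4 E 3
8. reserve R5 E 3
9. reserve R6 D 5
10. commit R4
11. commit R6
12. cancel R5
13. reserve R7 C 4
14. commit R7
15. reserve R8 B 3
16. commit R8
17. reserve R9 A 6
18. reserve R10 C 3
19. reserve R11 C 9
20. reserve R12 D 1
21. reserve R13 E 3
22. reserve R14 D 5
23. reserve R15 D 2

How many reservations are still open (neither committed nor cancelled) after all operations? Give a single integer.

Answer: 7

Derivation:
Step 1: reserve R1 B 9 -> on_hand[A=22 B=31 C=22 D=50 E=50] avail[A=22 B=22 C=22 D=50 E=50] open={R1}
Step 2: cancel R1 -> on_hand[A=22 B=31 C=22 D=50 E=50] avail[A=22 B=31 C=22 D=50 E=50] open={}
Step 3: reserve R2 C 3 -> on_hand[A=22 B=31 C=22 D=50 E=50] avail[A=22 B=31 C=19 D=50 E=50] open={R2}
Step 4: commit R2 -> on_hand[A=22 B=31 C=19 D=50 E=50] avail[A=22 B=31 C=19 D=50 E=50] open={}
Step 5: reserve R3 D 7 -> on_hand[A=22 B=31 C=19 D=50 E=50] avail[A=22 B=31 C=19 D=43 E=50] open={R3}
Step 6: commit R3 -> on_hand[A=22 B=31 C=19 D=43 E=50] avail[A=22 B=31 C=19 D=43 E=50] open={}
Step 7: reserve R4 E 3 -> on_hand[A=22 B=31 C=19 D=43 E=50] avail[A=22 B=31 C=19 D=43 E=47] open={R4}
Step 8: reserve R5 E 3 -> on_hand[A=22 B=31 C=19 D=43 E=50] avail[A=22 B=31 C=19 D=43 E=44] open={R4,R5}
Step 9: reserve R6 D 5 -> on_hand[A=22 B=31 C=19 D=43 E=50] avail[A=22 B=31 C=19 D=38 E=44] open={R4,R5,R6}
Step 10: commit R4 -> on_hand[A=22 B=31 C=19 D=43 E=47] avail[A=22 B=31 C=19 D=38 E=44] open={R5,R6}
Step 11: commit R6 -> on_hand[A=22 B=31 C=19 D=38 E=47] avail[A=22 B=31 C=19 D=38 E=44] open={R5}
Step 12: cancel R5 -> on_hand[A=22 B=31 C=19 D=38 E=47] avail[A=22 B=31 C=19 D=38 E=47] open={}
Step 13: reserve R7 C 4 -> on_hand[A=22 B=31 C=19 D=38 E=47] avail[A=22 B=31 C=15 D=38 E=47] open={R7}
Step 14: commit R7 -> on_hand[A=22 B=31 C=15 D=38 E=47] avail[A=22 B=31 C=15 D=38 E=47] open={}
Step 15: reserve R8 B 3 -> on_hand[A=22 B=31 C=15 D=38 E=47] avail[A=22 B=28 C=15 D=38 E=47] open={R8}
Step 16: commit R8 -> on_hand[A=22 B=28 C=15 D=38 E=47] avail[A=22 B=28 C=15 D=38 E=47] open={}
Step 17: reserve R9 A 6 -> on_hand[A=22 B=28 C=15 D=38 E=47] avail[A=16 B=28 C=15 D=38 E=47] open={R9}
Step 18: reserve R10 C 3 -> on_hand[A=22 B=28 C=15 D=38 E=47] avail[A=16 B=28 C=12 D=38 E=47] open={R10,R9}
Step 19: reserve R11 C 9 -> on_hand[A=22 B=28 C=15 D=38 E=47] avail[A=16 B=28 C=3 D=38 E=47] open={R10,R11,R9}
Step 20: reserve R12 D 1 -> on_hand[A=22 B=28 C=15 D=38 E=47] avail[A=16 B=28 C=3 D=37 E=47] open={R10,R11,R12,R9}
Step 21: reserve R13 E 3 -> on_hand[A=22 B=28 C=15 D=38 E=47] avail[A=16 B=28 C=3 D=37 E=44] open={R10,R11,R12,R13,R9}
Step 22: reserve R14 D 5 -> on_hand[A=22 B=28 C=15 D=38 E=47] avail[A=16 B=28 C=3 D=32 E=44] open={R10,R11,R12,R13,R14,R9}
Step 23: reserve R15 D 2 -> on_hand[A=22 B=28 C=15 D=38 E=47] avail[A=16 B=28 C=3 D=30 E=44] open={R10,R11,R12,R13,R14,R15,R9}
Open reservations: ['R10', 'R11', 'R12', 'R13', 'R14', 'R15', 'R9'] -> 7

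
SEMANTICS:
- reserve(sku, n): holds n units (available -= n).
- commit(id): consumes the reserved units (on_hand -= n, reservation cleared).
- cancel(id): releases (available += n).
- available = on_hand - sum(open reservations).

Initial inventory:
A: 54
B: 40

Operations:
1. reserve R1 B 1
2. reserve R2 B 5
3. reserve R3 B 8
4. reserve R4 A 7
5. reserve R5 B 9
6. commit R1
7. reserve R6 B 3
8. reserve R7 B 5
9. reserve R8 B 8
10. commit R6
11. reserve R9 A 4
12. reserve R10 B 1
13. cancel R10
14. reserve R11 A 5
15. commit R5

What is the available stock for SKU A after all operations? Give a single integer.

Answer: 38

Derivation:
Step 1: reserve R1 B 1 -> on_hand[A=54 B=40] avail[A=54 B=39] open={R1}
Step 2: reserve R2 B 5 -> on_hand[A=54 B=40] avail[A=54 B=34] open={R1,R2}
Step 3: reserve R3 B 8 -> on_hand[A=54 B=40] avail[A=54 B=26] open={R1,R2,R3}
Step 4: reserve R4 A 7 -> on_hand[A=54 B=40] avail[A=47 B=26] open={R1,R2,R3,R4}
Step 5: reserve R5 B 9 -> on_hand[A=54 B=40] avail[A=47 B=17] open={R1,R2,R3,R4,R5}
Step 6: commit R1 -> on_hand[A=54 B=39] avail[A=47 B=17] open={R2,R3,R4,R5}
Step 7: reserve R6 B 3 -> on_hand[A=54 B=39] avail[A=47 B=14] open={R2,R3,R4,R5,R6}
Step 8: reserve R7 B 5 -> on_hand[A=54 B=39] avail[A=47 B=9] open={R2,R3,R4,R5,R6,R7}
Step 9: reserve R8 B 8 -> on_hand[A=54 B=39] avail[A=47 B=1] open={R2,R3,R4,R5,R6,R7,R8}
Step 10: commit R6 -> on_hand[A=54 B=36] avail[A=47 B=1] open={R2,R3,R4,R5,R7,R8}
Step 11: reserve R9 A 4 -> on_hand[A=54 B=36] avail[A=43 B=1] open={R2,R3,R4,R5,R7,R8,R9}
Step 12: reserve R10 B 1 -> on_hand[A=54 B=36] avail[A=43 B=0] open={R10,R2,R3,R4,R5,R7,R8,R9}
Step 13: cancel R10 -> on_hand[A=54 B=36] avail[A=43 B=1] open={R2,R3,R4,R5,R7,R8,R9}
Step 14: reserve R11 A 5 -> on_hand[A=54 B=36] avail[A=38 B=1] open={R11,R2,R3,R4,R5,R7,R8,R9}
Step 15: commit R5 -> on_hand[A=54 B=27] avail[A=38 B=1] open={R11,R2,R3,R4,R7,R8,R9}
Final available[A] = 38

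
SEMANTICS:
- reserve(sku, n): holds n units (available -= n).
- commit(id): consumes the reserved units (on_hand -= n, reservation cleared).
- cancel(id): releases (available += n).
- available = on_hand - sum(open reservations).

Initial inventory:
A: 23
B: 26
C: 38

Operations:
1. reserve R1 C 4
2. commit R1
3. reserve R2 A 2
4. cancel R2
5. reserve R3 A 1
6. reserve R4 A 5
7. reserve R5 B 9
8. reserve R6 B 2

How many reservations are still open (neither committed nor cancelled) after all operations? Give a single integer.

Answer: 4

Derivation:
Step 1: reserve R1 C 4 -> on_hand[A=23 B=26 C=38] avail[A=23 B=26 C=34] open={R1}
Step 2: commit R1 -> on_hand[A=23 B=26 C=34] avail[A=23 B=26 C=34] open={}
Step 3: reserve R2 A 2 -> on_hand[A=23 B=26 C=34] avail[A=21 B=26 C=34] open={R2}
Step 4: cancel R2 -> on_hand[A=23 B=26 C=34] avail[A=23 B=26 C=34] open={}
Step 5: reserve R3 A 1 -> on_hand[A=23 B=26 C=34] avail[A=22 B=26 C=34] open={R3}
Step 6: reserve R4 A 5 -> on_hand[A=23 B=26 C=34] avail[A=17 B=26 C=34] open={R3,R4}
Step 7: reserve R5 B 9 -> on_hand[A=23 B=26 C=34] avail[A=17 B=17 C=34] open={R3,R4,R5}
Step 8: reserve R6 B 2 -> on_hand[A=23 B=26 C=34] avail[A=17 B=15 C=34] open={R3,R4,R5,R6}
Open reservations: ['R3', 'R4', 'R5', 'R6'] -> 4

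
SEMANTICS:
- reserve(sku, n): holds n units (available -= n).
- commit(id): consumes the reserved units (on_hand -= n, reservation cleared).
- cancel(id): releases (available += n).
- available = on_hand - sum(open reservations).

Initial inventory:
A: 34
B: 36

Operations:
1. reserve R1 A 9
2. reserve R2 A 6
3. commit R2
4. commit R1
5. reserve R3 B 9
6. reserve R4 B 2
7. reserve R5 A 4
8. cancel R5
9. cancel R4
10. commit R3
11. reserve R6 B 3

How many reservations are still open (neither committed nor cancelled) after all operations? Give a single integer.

Answer: 1

Derivation:
Step 1: reserve R1 A 9 -> on_hand[A=34 B=36] avail[A=25 B=36] open={R1}
Step 2: reserve R2 A 6 -> on_hand[A=34 B=36] avail[A=19 B=36] open={R1,R2}
Step 3: commit R2 -> on_hand[A=28 B=36] avail[A=19 B=36] open={R1}
Step 4: commit R1 -> on_hand[A=19 B=36] avail[A=19 B=36] open={}
Step 5: reserve R3 B 9 -> on_hand[A=19 B=36] avail[A=19 B=27] open={R3}
Step 6: reserve R4 B 2 -> on_hand[A=19 B=36] avail[A=19 B=25] open={R3,R4}
Step 7: reserve R5 A 4 -> on_hand[A=19 B=36] avail[A=15 B=25] open={R3,R4,R5}
Step 8: cancel R5 -> on_hand[A=19 B=36] avail[A=19 B=25] open={R3,R4}
Step 9: cancel R4 -> on_hand[A=19 B=36] avail[A=19 B=27] open={R3}
Step 10: commit R3 -> on_hand[A=19 B=27] avail[A=19 B=27] open={}
Step 11: reserve R6 B 3 -> on_hand[A=19 B=27] avail[A=19 B=24] open={R6}
Open reservations: ['R6'] -> 1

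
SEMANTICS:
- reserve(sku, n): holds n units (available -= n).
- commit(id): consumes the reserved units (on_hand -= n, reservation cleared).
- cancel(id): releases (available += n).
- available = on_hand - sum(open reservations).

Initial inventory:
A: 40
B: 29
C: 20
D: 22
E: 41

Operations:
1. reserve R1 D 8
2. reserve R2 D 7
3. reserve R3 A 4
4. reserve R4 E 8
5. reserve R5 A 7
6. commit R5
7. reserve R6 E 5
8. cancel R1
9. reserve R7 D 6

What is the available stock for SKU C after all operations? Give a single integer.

Step 1: reserve R1 D 8 -> on_hand[A=40 B=29 C=20 D=22 E=41] avail[A=40 B=29 C=20 D=14 E=41] open={R1}
Step 2: reserve R2 D 7 -> on_hand[A=40 B=29 C=20 D=22 E=41] avail[A=40 B=29 C=20 D=7 E=41] open={R1,R2}
Step 3: reserve R3 A 4 -> on_hand[A=40 B=29 C=20 D=22 E=41] avail[A=36 B=29 C=20 D=7 E=41] open={R1,R2,R3}
Step 4: reserve R4 E 8 -> on_hand[A=40 B=29 C=20 D=22 E=41] avail[A=36 B=29 C=20 D=7 E=33] open={R1,R2,R3,R4}
Step 5: reserve R5 A 7 -> on_hand[A=40 B=29 C=20 D=22 E=41] avail[A=29 B=29 C=20 D=7 E=33] open={R1,R2,R3,R4,R5}
Step 6: commit R5 -> on_hand[A=33 B=29 C=20 D=22 E=41] avail[A=29 B=29 C=20 D=7 E=33] open={R1,R2,R3,R4}
Step 7: reserve R6 E 5 -> on_hand[A=33 B=29 C=20 D=22 E=41] avail[A=29 B=29 C=20 D=7 E=28] open={R1,R2,R3,R4,R6}
Step 8: cancel R1 -> on_hand[A=33 B=29 C=20 D=22 E=41] avail[A=29 B=29 C=20 D=15 E=28] open={R2,R3,R4,R6}
Step 9: reserve R7 D 6 -> on_hand[A=33 B=29 C=20 D=22 E=41] avail[A=29 B=29 C=20 D=9 E=28] open={R2,R3,R4,R6,R7}
Final available[C] = 20

Answer: 20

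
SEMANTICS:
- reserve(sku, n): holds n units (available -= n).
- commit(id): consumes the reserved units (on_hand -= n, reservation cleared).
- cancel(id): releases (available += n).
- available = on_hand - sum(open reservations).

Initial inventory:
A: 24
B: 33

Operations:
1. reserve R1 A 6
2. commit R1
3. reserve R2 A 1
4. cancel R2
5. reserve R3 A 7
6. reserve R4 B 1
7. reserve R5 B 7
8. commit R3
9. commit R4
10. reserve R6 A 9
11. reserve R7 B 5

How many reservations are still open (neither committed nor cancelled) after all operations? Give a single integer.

Step 1: reserve R1 A 6 -> on_hand[A=24 B=33] avail[A=18 B=33] open={R1}
Step 2: commit R1 -> on_hand[A=18 B=33] avail[A=18 B=33] open={}
Step 3: reserve R2 A 1 -> on_hand[A=18 B=33] avail[A=17 B=33] open={R2}
Step 4: cancel R2 -> on_hand[A=18 B=33] avail[A=18 B=33] open={}
Step 5: reserve R3 A 7 -> on_hand[A=18 B=33] avail[A=11 B=33] open={R3}
Step 6: reserve R4 B 1 -> on_hand[A=18 B=33] avail[A=11 B=32] open={R3,R4}
Step 7: reserve R5 B 7 -> on_hand[A=18 B=33] avail[A=11 B=25] open={R3,R4,R5}
Step 8: commit R3 -> on_hand[A=11 B=33] avail[A=11 B=25] open={R4,R5}
Step 9: commit R4 -> on_hand[A=11 B=32] avail[A=11 B=25] open={R5}
Step 10: reserve R6 A 9 -> on_hand[A=11 B=32] avail[A=2 B=25] open={R5,R6}
Step 11: reserve R7 B 5 -> on_hand[A=11 B=32] avail[A=2 B=20] open={R5,R6,R7}
Open reservations: ['R5', 'R6', 'R7'] -> 3

Answer: 3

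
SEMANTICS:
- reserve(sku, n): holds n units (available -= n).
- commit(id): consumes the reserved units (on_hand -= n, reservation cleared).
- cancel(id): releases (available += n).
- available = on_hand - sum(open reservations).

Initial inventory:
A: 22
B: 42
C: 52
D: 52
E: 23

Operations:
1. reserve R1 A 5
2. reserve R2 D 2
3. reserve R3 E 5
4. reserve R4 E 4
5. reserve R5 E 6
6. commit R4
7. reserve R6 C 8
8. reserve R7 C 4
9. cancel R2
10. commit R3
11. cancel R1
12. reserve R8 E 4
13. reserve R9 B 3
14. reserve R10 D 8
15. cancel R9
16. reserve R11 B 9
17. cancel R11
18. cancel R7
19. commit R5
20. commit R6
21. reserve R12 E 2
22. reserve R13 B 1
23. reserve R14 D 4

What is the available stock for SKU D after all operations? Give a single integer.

Step 1: reserve R1 A 5 -> on_hand[A=22 B=42 C=52 D=52 E=23] avail[A=17 B=42 C=52 D=52 E=23] open={R1}
Step 2: reserve R2 D 2 -> on_hand[A=22 B=42 C=52 D=52 E=23] avail[A=17 B=42 C=52 D=50 E=23] open={R1,R2}
Step 3: reserve R3 E 5 -> on_hand[A=22 B=42 C=52 D=52 E=23] avail[A=17 B=42 C=52 D=50 E=18] open={R1,R2,R3}
Step 4: reserve R4 E 4 -> on_hand[A=22 B=42 C=52 D=52 E=23] avail[A=17 B=42 C=52 D=50 E=14] open={R1,R2,R3,R4}
Step 5: reserve R5 E 6 -> on_hand[A=22 B=42 C=52 D=52 E=23] avail[A=17 B=42 C=52 D=50 E=8] open={R1,R2,R3,R4,R5}
Step 6: commit R4 -> on_hand[A=22 B=42 C=52 D=52 E=19] avail[A=17 B=42 C=52 D=50 E=8] open={R1,R2,R3,R5}
Step 7: reserve R6 C 8 -> on_hand[A=22 B=42 C=52 D=52 E=19] avail[A=17 B=42 C=44 D=50 E=8] open={R1,R2,R3,R5,R6}
Step 8: reserve R7 C 4 -> on_hand[A=22 B=42 C=52 D=52 E=19] avail[A=17 B=42 C=40 D=50 E=8] open={R1,R2,R3,R5,R6,R7}
Step 9: cancel R2 -> on_hand[A=22 B=42 C=52 D=52 E=19] avail[A=17 B=42 C=40 D=52 E=8] open={R1,R3,R5,R6,R7}
Step 10: commit R3 -> on_hand[A=22 B=42 C=52 D=52 E=14] avail[A=17 B=42 C=40 D=52 E=8] open={R1,R5,R6,R7}
Step 11: cancel R1 -> on_hand[A=22 B=42 C=52 D=52 E=14] avail[A=22 B=42 C=40 D=52 E=8] open={R5,R6,R7}
Step 12: reserve R8 E 4 -> on_hand[A=22 B=42 C=52 D=52 E=14] avail[A=22 B=42 C=40 D=52 E=4] open={R5,R6,R7,R8}
Step 13: reserve R9 B 3 -> on_hand[A=22 B=42 C=52 D=52 E=14] avail[A=22 B=39 C=40 D=52 E=4] open={R5,R6,R7,R8,R9}
Step 14: reserve R10 D 8 -> on_hand[A=22 B=42 C=52 D=52 E=14] avail[A=22 B=39 C=40 D=44 E=4] open={R10,R5,R6,R7,R8,R9}
Step 15: cancel R9 -> on_hand[A=22 B=42 C=52 D=52 E=14] avail[A=22 B=42 C=40 D=44 E=4] open={R10,R5,R6,R7,R8}
Step 16: reserve R11 B 9 -> on_hand[A=22 B=42 C=52 D=52 E=14] avail[A=22 B=33 C=40 D=44 E=4] open={R10,R11,R5,R6,R7,R8}
Step 17: cancel R11 -> on_hand[A=22 B=42 C=52 D=52 E=14] avail[A=22 B=42 C=40 D=44 E=4] open={R10,R5,R6,R7,R8}
Step 18: cancel R7 -> on_hand[A=22 B=42 C=52 D=52 E=14] avail[A=22 B=42 C=44 D=44 E=4] open={R10,R5,R6,R8}
Step 19: commit R5 -> on_hand[A=22 B=42 C=52 D=52 E=8] avail[A=22 B=42 C=44 D=44 E=4] open={R10,R6,R8}
Step 20: commit R6 -> on_hand[A=22 B=42 C=44 D=52 E=8] avail[A=22 B=42 C=44 D=44 E=4] open={R10,R8}
Step 21: reserve R12 E 2 -> on_hand[A=22 B=42 C=44 D=52 E=8] avail[A=22 B=42 C=44 D=44 E=2] open={R10,R12,R8}
Step 22: reserve R13 B 1 -> on_hand[A=22 B=42 C=44 D=52 E=8] avail[A=22 B=41 C=44 D=44 E=2] open={R10,R12,R13,R8}
Step 23: reserve R14 D 4 -> on_hand[A=22 B=42 C=44 D=52 E=8] avail[A=22 B=41 C=44 D=40 E=2] open={R10,R12,R13,R14,R8}
Final available[D] = 40

Answer: 40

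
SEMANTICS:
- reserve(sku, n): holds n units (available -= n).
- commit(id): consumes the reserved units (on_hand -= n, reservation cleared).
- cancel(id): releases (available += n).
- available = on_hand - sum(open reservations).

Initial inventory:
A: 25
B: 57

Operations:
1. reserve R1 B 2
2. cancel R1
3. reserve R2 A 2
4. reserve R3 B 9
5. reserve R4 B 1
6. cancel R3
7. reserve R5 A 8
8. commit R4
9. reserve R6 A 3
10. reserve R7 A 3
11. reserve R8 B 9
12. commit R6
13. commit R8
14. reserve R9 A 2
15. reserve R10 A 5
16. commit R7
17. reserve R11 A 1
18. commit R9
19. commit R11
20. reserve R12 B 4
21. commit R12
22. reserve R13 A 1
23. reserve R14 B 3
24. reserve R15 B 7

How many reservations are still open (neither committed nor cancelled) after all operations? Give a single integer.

Answer: 6

Derivation:
Step 1: reserve R1 B 2 -> on_hand[A=25 B=57] avail[A=25 B=55] open={R1}
Step 2: cancel R1 -> on_hand[A=25 B=57] avail[A=25 B=57] open={}
Step 3: reserve R2 A 2 -> on_hand[A=25 B=57] avail[A=23 B=57] open={R2}
Step 4: reserve R3 B 9 -> on_hand[A=25 B=57] avail[A=23 B=48] open={R2,R3}
Step 5: reserve R4 B 1 -> on_hand[A=25 B=57] avail[A=23 B=47] open={R2,R3,R4}
Step 6: cancel R3 -> on_hand[A=25 B=57] avail[A=23 B=56] open={R2,R4}
Step 7: reserve R5 A 8 -> on_hand[A=25 B=57] avail[A=15 B=56] open={R2,R4,R5}
Step 8: commit R4 -> on_hand[A=25 B=56] avail[A=15 B=56] open={R2,R5}
Step 9: reserve R6 A 3 -> on_hand[A=25 B=56] avail[A=12 B=56] open={R2,R5,R6}
Step 10: reserve R7 A 3 -> on_hand[A=25 B=56] avail[A=9 B=56] open={R2,R5,R6,R7}
Step 11: reserve R8 B 9 -> on_hand[A=25 B=56] avail[A=9 B=47] open={R2,R5,R6,R7,R8}
Step 12: commit R6 -> on_hand[A=22 B=56] avail[A=9 B=47] open={R2,R5,R7,R8}
Step 13: commit R8 -> on_hand[A=22 B=47] avail[A=9 B=47] open={R2,R5,R7}
Step 14: reserve R9 A 2 -> on_hand[A=22 B=47] avail[A=7 B=47] open={R2,R5,R7,R9}
Step 15: reserve R10 A 5 -> on_hand[A=22 B=47] avail[A=2 B=47] open={R10,R2,R5,R7,R9}
Step 16: commit R7 -> on_hand[A=19 B=47] avail[A=2 B=47] open={R10,R2,R5,R9}
Step 17: reserve R11 A 1 -> on_hand[A=19 B=47] avail[A=1 B=47] open={R10,R11,R2,R5,R9}
Step 18: commit R9 -> on_hand[A=17 B=47] avail[A=1 B=47] open={R10,R11,R2,R5}
Step 19: commit R11 -> on_hand[A=16 B=47] avail[A=1 B=47] open={R10,R2,R5}
Step 20: reserve R12 B 4 -> on_hand[A=16 B=47] avail[A=1 B=43] open={R10,R12,R2,R5}
Step 21: commit R12 -> on_hand[A=16 B=43] avail[A=1 B=43] open={R10,R2,R5}
Step 22: reserve R13 A 1 -> on_hand[A=16 B=43] avail[A=0 B=43] open={R10,R13,R2,R5}
Step 23: reserve R14 B 3 -> on_hand[A=16 B=43] avail[A=0 B=40] open={R10,R13,R14,R2,R5}
Step 24: reserve R15 B 7 -> on_hand[A=16 B=43] avail[A=0 B=33] open={R10,R13,R14,R15,R2,R5}
Open reservations: ['R10', 'R13', 'R14', 'R15', 'R2', 'R5'] -> 6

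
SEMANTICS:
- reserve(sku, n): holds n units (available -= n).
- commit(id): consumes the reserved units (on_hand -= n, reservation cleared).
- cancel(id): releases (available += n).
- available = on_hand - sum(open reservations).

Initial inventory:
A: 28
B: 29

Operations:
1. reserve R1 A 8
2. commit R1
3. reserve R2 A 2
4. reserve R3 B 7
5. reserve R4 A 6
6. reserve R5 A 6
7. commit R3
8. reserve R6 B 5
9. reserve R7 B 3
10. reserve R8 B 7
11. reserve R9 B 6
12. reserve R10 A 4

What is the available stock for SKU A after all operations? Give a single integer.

Answer: 2

Derivation:
Step 1: reserve R1 A 8 -> on_hand[A=28 B=29] avail[A=20 B=29] open={R1}
Step 2: commit R1 -> on_hand[A=20 B=29] avail[A=20 B=29] open={}
Step 3: reserve R2 A 2 -> on_hand[A=20 B=29] avail[A=18 B=29] open={R2}
Step 4: reserve R3 B 7 -> on_hand[A=20 B=29] avail[A=18 B=22] open={R2,R3}
Step 5: reserve R4 A 6 -> on_hand[A=20 B=29] avail[A=12 B=22] open={R2,R3,R4}
Step 6: reserve R5 A 6 -> on_hand[A=20 B=29] avail[A=6 B=22] open={R2,R3,R4,R5}
Step 7: commit R3 -> on_hand[A=20 B=22] avail[A=6 B=22] open={R2,R4,R5}
Step 8: reserve R6 B 5 -> on_hand[A=20 B=22] avail[A=6 B=17] open={R2,R4,R5,R6}
Step 9: reserve R7 B 3 -> on_hand[A=20 B=22] avail[A=6 B=14] open={R2,R4,R5,R6,R7}
Step 10: reserve R8 B 7 -> on_hand[A=20 B=22] avail[A=6 B=7] open={R2,R4,R5,R6,R7,R8}
Step 11: reserve R9 B 6 -> on_hand[A=20 B=22] avail[A=6 B=1] open={R2,R4,R5,R6,R7,R8,R9}
Step 12: reserve R10 A 4 -> on_hand[A=20 B=22] avail[A=2 B=1] open={R10,R2,R4,R5,R6,R7,R8,R9}
Final available[A] = 2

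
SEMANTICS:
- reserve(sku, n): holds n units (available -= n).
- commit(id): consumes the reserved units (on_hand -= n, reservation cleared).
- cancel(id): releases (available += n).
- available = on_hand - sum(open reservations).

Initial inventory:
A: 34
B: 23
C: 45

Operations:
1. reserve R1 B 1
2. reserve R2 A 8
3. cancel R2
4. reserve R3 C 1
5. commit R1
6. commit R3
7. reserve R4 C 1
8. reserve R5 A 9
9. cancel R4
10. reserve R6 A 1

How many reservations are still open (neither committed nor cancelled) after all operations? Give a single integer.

Answer: 2

Derivation:
Step 1: reserve R1 B 1 -> on_hand[A=34 B=23 C=45] avail[A=34 B=22 C=45] open={R1}
Step 2: reserve R2 A 8 -> on_hand[A=34 B=23 C=45] avail[A=26 B=22 C=45] open={R1,R2}
Step 3: cancel R2 -> on_hand[A=34 B=23 C=45] avail[A=34 B=22 C=45] open={R1}
Step 4: reserve R3 C 1 -> on_hand[A=34 B=23 C=45] avail[A=34 B=22 C=44] open={R1,R3}
Step 5: commit R1 -> on_hand[A=34 B=22 C=45] avail[A=34 B=22 C=44] open={R3}
Step 6: commit R3 -> on_hand[A=34 B=22 C=44] avail[A=34 B=22 C=44] open={}
Step 7: reserve R4 C 1 -> on_hand[A=34 B=22 C=44] avail[A=34 B=22 C=43] open={R4}
Step 8: reserve R5 A 9 -> on_hand[A=34 B=22 C=44] avail[A=25 B=22 C=43] open={R4,R5}
Step 9: cancel R4 -> on_hand[A=34 B=22 C=44] avail[A=25 B=22 C=44] open={R5}
Step 10: reserve R6 A 1 -> on_hand[A=34 B=22 C=44] avail[A=24 B=22 C=44] open={R5,R6}
Open reservations: ['R5', 'R6'] -> 2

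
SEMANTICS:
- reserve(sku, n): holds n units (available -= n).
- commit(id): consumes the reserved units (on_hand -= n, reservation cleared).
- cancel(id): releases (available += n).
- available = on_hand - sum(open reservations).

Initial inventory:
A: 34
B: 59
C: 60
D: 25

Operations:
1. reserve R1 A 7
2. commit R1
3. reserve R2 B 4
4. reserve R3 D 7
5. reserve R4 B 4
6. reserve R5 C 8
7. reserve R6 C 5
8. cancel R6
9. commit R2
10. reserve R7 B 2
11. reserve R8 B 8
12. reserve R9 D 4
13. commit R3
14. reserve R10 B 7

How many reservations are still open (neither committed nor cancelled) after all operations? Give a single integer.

Answer: 6

Derivation:
Step 1: reserve R1 A 7 -> on_hand[A=34 B=59 C=60 D=25] avail[A=27 B=59 C=60 D=25] open={R1}
Step 2: commit R1 -> on_hand[A=27 B=59 C=60 D=25] avail[A=27 B=59 C=60 D=25] open={}
Step 3: reserve R2 B 4 -> on_hand[A=27 B=59 C=60 D=25] avail[A=27 B=55 C=60 D=25] open={R2}
Step 4: reserve R3 D 7 -> on_hand[A=27 B=59 C=60 D=25] avail[A=27 B=55 C=60 D=18] open={R2,R3}
Step 5: reserve R4 B 4 -> on_hand[A=27 B=59 C=60 D=25] avail[A=27 B=51 C=60 D=18] open={R2,R3,R4}
Step 6: reserve R5 C 8 -> on_hand[A=27 B=59 C=60 D=25] avail[A=27 B=51 C=52 D=18] open={R2,R3,R4,R5}
Step 7: reserve R6 C 5 -> on_hand[A=27 B=59 C=60 D=25] avail[A=27 B=51 C=47 D=18] open={R2,R3,R4,R5,R6}
Step 8: cancel R6 -> on_hand[A=27 B=59 C=60 D=25] avail[A=27 B=51 C=52 D=18] open={R2,R3,R4,R5}
Step 9: commit R2 -> on_hand[A=27 B=55 C=60 D=25] avail[A=27 B=51 C=52 D=18] open={R3,R4,R5}
Step 10: reserve R7 B 2 -> on_hand[A=27 B=55 C=60 D=25] avail[A=27 B=49 C=52 D=18] open={R3,R4,R5,R7}
Step 11: reserve R8 B 8 -> on_hand[A=27 B=55 C=60 D=25] avail[A=27 B=41 C=52 D=18] open={R3,R4,R5,R7,R8}
Step 12: reserve R9 D 4 -> on_hand[A=27 B=55 C=60 D=25] avail[A=27 B=41 C=52 D=14] open={R3,R4,R5,R7,R8,R9}
Step 13: commit R3 -> on_hand[A=27 B=55 C=60 D=18] avail[A=27 B=41 C=52 D=14] open={R4,R5,R7,R8,R9}
Step 14: reserve R10 B 7 -> on_hand[A=27 B=55 C=60 D=18] avail[A=27 B=34 C=52 D=14] open={R10,R4,R5,R7,R8,R9}
Open reservations: ['R10', 'R4', 'R5', 'R7', 'R8', 'R9'] -> 6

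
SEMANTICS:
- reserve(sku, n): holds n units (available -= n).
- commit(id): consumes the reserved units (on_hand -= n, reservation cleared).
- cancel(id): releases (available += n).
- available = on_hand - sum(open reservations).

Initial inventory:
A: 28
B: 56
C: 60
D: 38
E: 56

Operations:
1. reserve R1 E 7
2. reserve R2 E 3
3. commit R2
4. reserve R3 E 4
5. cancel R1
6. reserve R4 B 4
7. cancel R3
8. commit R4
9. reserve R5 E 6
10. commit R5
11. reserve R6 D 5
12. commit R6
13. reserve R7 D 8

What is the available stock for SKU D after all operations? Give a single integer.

Answer: 25

Derivation:
Step 1: reserve R1 E 7 -> on_hand[A=28 B=56 C=60 D=38 E=56] avail[A=28 B=56 C=60 D=38 E=49] open={R1}
Step 2: reserve R2 E 3 -> on_hand[A=28 B=56 C=60 D=38 E=56] avail[A=28 B=56 C=60 D=38 E=46] open={R1,R2}
Step 3: commit R2 -> on_hand[A=28 B=56 C=60 D=38 E=53] avail[A=28 B=56 C=60 D=38 E=46] open={R1}
Step 4: reserve R3 E 4 -> on_hand[A=28 B=56 C=60 D=38 E=53] avail[A=28 B=56 C=60 D=38 E=42] open={R1,R3}
Step 5: cancel R1 -> on_hand[A=28 B=56 C=60 D=38 E=53] avail[A=28 B=56 C=60 D=38 E=49] open={R3}
Step 6: reserve R4 B 4 -> on_hand[A=28 B=56 C=60 D=38 E=53] avail[A=28 B=52 C=60 D=38 E=49] open={R3,R4}
Step 7: cancel R3 -> on_hand[A=28 B=56 C=60 D=38 E=53] avail[A=28 B=52 C=60 D=38 E=53] open={R4}
Step 8: commit R4 -> on_hand[A=28 B=52 C=60 D=38 E=53] avail[A=28 B=52 C=60 D=38 E=53] open={}
Step 9: reserve R5 E 6 -> on_hand[A=28 B=52 C=60 D=38 E=53] avail[A=28 B=52 C=60 D=38 E=47] open={R5}
Step 10: commit R5 -> on_hand[A=28 B=52 C=60 D=38 E=47] avail[A=28 B=52 C=60 D=38 E=47] open={}
Step 11: reserve R6 D 5 -> on_hand[A=28 B=52 C=60 D=38 E=47] avail[A=28 B=52 C=60 D=33 E=47] open={R6}
Step 12: commit R6 -> on_hand[A=28 B=52 C=60 D=33 E=47] avail[A=28 B=52 C=60 D=33 E=47] open={}
Step 13: reserve R7 D 8 -> on_hand[A=28 B=52 C=60 D=33 E=47] avail[A=28 B=52 C=60 D=25 E=47] open={R7}
Final available[D] = 25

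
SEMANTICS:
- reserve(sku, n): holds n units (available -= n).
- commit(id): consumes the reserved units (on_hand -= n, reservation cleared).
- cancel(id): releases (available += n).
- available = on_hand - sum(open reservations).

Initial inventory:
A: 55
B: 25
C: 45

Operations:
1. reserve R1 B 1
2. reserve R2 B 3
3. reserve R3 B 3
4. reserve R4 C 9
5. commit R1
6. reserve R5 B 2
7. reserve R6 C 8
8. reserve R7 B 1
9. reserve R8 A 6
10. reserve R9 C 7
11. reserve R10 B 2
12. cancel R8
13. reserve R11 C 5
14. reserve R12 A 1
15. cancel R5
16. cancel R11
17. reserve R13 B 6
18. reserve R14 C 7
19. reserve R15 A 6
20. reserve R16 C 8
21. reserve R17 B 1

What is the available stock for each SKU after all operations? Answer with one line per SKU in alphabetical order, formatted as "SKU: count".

Answer: A: 48
B: 8
C: 6

Derivation:
Step 1: reserve R1 B 1 -> on_hand[A=55 B=25 C=45] avail[A=55 B=24 C=45] open={R1}
Step 2: reserve R2 B 3 -> on_hand[A=55 B=25 C=45] avail[A=55 B=21 C=45] open={R1,R2}
Step 3: reserve R3 B 3 -> on_hand[A=55 B=25 C=45] avail[A=55 B=18 C=45] open={R1,R2,R3}
Step 4: reserve R4 C 9 -> on_hand[A=55 B=25 C=45] avail[A=55 B=18 C=36] open={R1,R2,R3,R4}
Step 5: commit R1 -> on_hand[A=55 B=24 C=45] avail[A=55 B=18 C=36] open={R2,R3,R4}
Step 6: reserve R5 B 2 -> on_hand[A=55 B=24 C=45] avail[A=55 B=16 C=36] open={R2,R3,R4,R5}
Step 7: reserve R6 C 8 -> on_hand[A=55 B=24 C=45] avail[A=55 B=16 C=28] open={R2,R3,R4,R5,R6}
Step 8: reserve R7 B 1 -> on_hand[A=55 B=24 C=45] avail[A=55 B=15 C=28] open={R2,R3,R4,R5,R6,R7}
Step 9: reserve R8 A 6 -> on_hand[A=55 B=24 C=45] avail[A=49 B=15 C=28] open={R2,R3,R4,R5,R6,R7,R8}
Step 10: reserve R9 C 7 -> on_hand[A=55 B=24 C=45] avail[A=49 B=15 C=21] open={R2,R3,R4,R5,R6,R7,R8,R9}
Step 11: reserve R10 B 2 -> on_hand[A=55 B=24 C=45] avail[A=49 B=13 C=21] open={R10,R2,R3,R4,R5,R6,R7,R8,R9}
Step 12: cancel R8 -> on_hand[A=55 B=24 C=45] avail[A=55 B=13 C=21] open={R10,R2,R3,R4,R5,R6,R7,R9}
Step 13: reserve R11 C 5 -> on_hand[A=55 B=24 C=45] avail[A=55 B=13 C=16] open={R10,R11,R2,R3,R4,R5,R6,R7,R9}
Step 14: reserve R12 A 1 -> on_hand[A=55 B=24 C=45] avail[A=54 B=13 C=16] open={R10,R11,R12,R2,R3,R4,R5,R6,R7,R9}
Step 15: cancel R5 -> on_hand[A=55 B=24 C=45] avail[A=54 B=15 C=16] open={R10,R11,R12,R2,R3,R4,R6,R7,R9}
Step 16: cancel R11 -> on_hand[A=55 B=24 C=45] avail[A=54 B=15 C=21] open={R10,R12,R2,R3,R4,R6,R7,R9}
Step 17: reserve R13 B 6 -> on_hand[A=55 B=24 C=45] avail[A=54 B=9 C=21] open={R10,R12,R13,R2,R3,R4,R6,R7,R9}
Step 18: reserve R14 C 7 -> on_hand[A=55 B=24 C=45] avail[A=54 B=9 C=14] open={R10,R12,R13,R14,R2,R3,R4,R6,R7,R9}
Step 19: reserve R15 A 6 -> on_hand[A=55 B=24 C=45] avail[A=48 B=9 C=14] open={R10,R12,R13,R14,R15,R2,R3,R4,R6,R7,R9}
Step 20: reserve R16 C 8 -> on_hand[A=55 B=24 C=45] avail[A=48 B=9 C=6] open={R10,R12,R13,R14,R15,R16,R2,R3,R4,R6,R7,R9}
Step 21: reserve R17 B 1 -> on_hand[A=55 B=24 C=45] avail[A=48 B=8 C=6] open={R10,R12,R13,R14,R15,R16,R17,R2,R3,R4,R6,R7,R9}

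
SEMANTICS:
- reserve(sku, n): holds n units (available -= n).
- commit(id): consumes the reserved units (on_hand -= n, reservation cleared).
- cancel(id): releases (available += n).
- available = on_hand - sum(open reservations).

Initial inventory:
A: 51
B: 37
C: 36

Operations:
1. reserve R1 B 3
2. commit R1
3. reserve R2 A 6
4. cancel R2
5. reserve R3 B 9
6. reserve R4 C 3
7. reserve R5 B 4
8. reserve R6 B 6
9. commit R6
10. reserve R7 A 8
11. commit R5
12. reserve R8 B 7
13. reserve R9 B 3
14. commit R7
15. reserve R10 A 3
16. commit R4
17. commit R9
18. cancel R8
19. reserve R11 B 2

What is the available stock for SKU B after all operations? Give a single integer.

Answer: 10

Derivation:
Step 1: reserve R1 B 3 -> on_hand[A=51 B=37 C=36] avail[A=51 B=34 C=36] open={R1}
Step 2: commit R1 -> on_hand[A=51 B=34 C=36] avail[A=51 B=34 C=36] open={}
Step 3: reserve R2 A 6 -> on_hand[A=51 B=34 C=36] avail[A=45 B=34 C=36] open={R2}
Step 4: cancel R2 -> on_hand[A=51 B=34 C=36] avail[A=51 B=34 C=36] open={}
Step 5: reserve R3 B 9 -> on_hand[A=51 B=34 C=36] avail[A=51 B=25 C=36] open={R3}
Step 6: reserve R4 C 3 -> on_hand[A=51 B=34 C=36] avail[A=51 B=25 C=33] open={R3,R4}
Step 7: reserve R5 B 4 -> on_hand[A=51 B=34 C=36] avail[A=51 B=21 C=33] open={R3,R4,R5}
Step 8: reserve R6 B 6 -> on_hand[A=51 B=34 C=36] avail[A=51 B=15 C=33] open={R3,R4,R5,R6}
Step 9: commit R6 -> on_hand[A=51 B=28 C=36] avail[A=51 B=15 C=33] open={R3,R4,R5}
Step 10: reserve R7 A 8 -> on_hand[A=51 B=28 C=36] avail[A=43 B=15 C=33] open={R3,R4,R5,R7}
Step 11: commit R5 -> on_hand[A=51 B=24 C=36] avail[A=43 B=15 C=33] open={R3,R4,R7}
Step 12: reserve R8 B 7 -> on_hand[A=51 B=24 C=36] avail[A=43 B=8 C=33] open={R3,R4,R7,R8}
Step 13: reserve R9 B 3 -> on_hand[A=51 B=24 C=36] avail[A=43 B=5 C=33] open={R3,R4,R7,R8,R9}
Step 14: commit R7 -> on_hand[A=43 B=24 C=36] avail[A=43 B=5 C=33] open={R3,R4,R8,R9}
Step 15: reserve R10 A 3 -> on_hand[A=43 B=24 C=36] avail[A=40 B=5 C=33] open={R10,R3,R4,R8,R9}
Step 16: commit R4 -> on_hand[A=43 B=24 C=33] avail[A=40 B=5 C=33] open={R10,R3,R8,R9}
Step 17: commit R9 -> on_hand[A=43 B=21 C=33] avail[A=40 B=5 C=33] open={R10,R3,R8}
Step 18: cancel R8 -> on_hand[A=43 B=21 C=33] avail[A=40 B=12 C=33] open={R10,R3}
Step 19: reserve R11 B 2 -> on_hand[A=43 B=21 C=33] avail[A=40 B=10 C=33] open={R10,R11,R3}
Final available[B] = 10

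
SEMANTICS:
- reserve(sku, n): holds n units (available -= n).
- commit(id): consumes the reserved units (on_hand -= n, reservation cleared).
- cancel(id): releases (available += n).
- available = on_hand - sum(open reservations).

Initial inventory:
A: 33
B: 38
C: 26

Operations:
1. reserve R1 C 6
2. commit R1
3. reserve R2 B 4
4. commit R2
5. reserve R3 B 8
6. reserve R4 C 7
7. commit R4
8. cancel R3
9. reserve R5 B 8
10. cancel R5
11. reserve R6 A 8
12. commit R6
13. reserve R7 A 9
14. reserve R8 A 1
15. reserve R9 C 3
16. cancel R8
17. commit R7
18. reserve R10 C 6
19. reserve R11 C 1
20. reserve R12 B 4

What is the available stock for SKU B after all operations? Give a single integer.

Step 1: reserve R1 C 6 -> on_hand[A=33 B=38 C=26] avail[A=33 B=38 C=20] open={R1}
Step 2: commit R1 -> on_hand[A=33 B=38 C=20] avail[A=33 B=38 C=20] open={}
Step 3: reserve R2 B 4 -> on_hand[A=33 B=38 C=20] avail[A=33 B=34 C=20] open={R2}
Step 4: commit R2 -> on_hand[A=33 B=34 C=20] avail[A=33 B=34 C=20] open={}
Step 5: reserve R3 B 8 -> on_hand[A=33 B=34 C=20] avail[A=33 B=26 C=20] open={R3}
Step 6: reserve R4 C 7 -> on_hand[A=33 B=34 C=20] avail[A=33 B=26 C=13] open={R3,R4}
Step 7: commit R4 -> on_hand[A=33 B=34 C=13] avail[A=33 B=26 C=13] open={R3}
Step 8: cancel R3 -> on_hand[A=33 B=34 C=13] avail[A=33 B=34 C=13] open={}
Step 9: reserve R5 B 8 -> on_hand[A=33 B=34 C=13] avail[A=33 B=26 C=13] open={R5}
Step 10: cancel R5 -> on_hand[A=33 B=34 C=13] avail[A=33 B=34 C=13] open={}
Step 11: reserve R6 A 8 -> on_hand[A=33 B=34 C=13] avail[A=25 B=34 C=13] open={R6}
Step 12: commit R6 -> on_hand[A=25 B=34 C=13] avail[A=25 B=34 C=13] open={}
Step 13: reserve R7 A 9 -> on_hand[A=25 B=34 C=13] avail[A=16 B=34 C=13] open={R7}
Step 14: reserve R8 A 1 -> on_hand[A=25 B=34 C=13] avail[A=15 B=34 C=13] open={R7,R8}
Step 15: reserve R9 C 3 -> on_hand[A=25 B=34 C=13] avail[A=15 B=34 C=10] open={R7,R8,R9}
Step 16: cancel R8 -> on_hand[A=25 B=34 C=13] avail[A=16 B=34 C=10] open={R7,R9}
Step 17: commit R7 -> on_hand[A=16 B=34 C=13] avail[A=16 B=34 C=10] open={R9}
Step 18: reserve R10 C 6 -> on_hand[A=16 B=34 C=13] avail[A=16 B=34 C=4] open={R10,R9}
Step 19: reserve R11 C 1 -> on_hand[A=16 B=34 C=13] avail[A=16 B=34 C=3] open={R10,R11,R9}
Step 20: reserve R12 B 4 -> on_hand[A=16 B=34 C=13] avail[A=16 B=30 C=3] open={R10,R11,R12,R9}
Final available[B] = 30

Answer: 30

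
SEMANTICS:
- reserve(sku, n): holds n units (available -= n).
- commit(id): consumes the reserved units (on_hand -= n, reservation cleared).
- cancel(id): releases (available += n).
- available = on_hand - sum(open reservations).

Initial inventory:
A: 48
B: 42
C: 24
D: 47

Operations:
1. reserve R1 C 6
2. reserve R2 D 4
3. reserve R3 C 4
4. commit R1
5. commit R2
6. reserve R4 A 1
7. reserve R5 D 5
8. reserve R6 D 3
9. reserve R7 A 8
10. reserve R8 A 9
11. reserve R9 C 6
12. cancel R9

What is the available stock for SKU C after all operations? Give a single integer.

Answer: 14

Derivation:
Step 1: reserve R1 C 6 -> on_hand[A=48 B=42 C=24 D=47] avail[A=48 B=42 C=18 D=47] open={R1}
Step 2: reserve R2 D 4 -> on_hand[A=48 B=42 C=24 D=47] avail[A=48 B=42 C=18 D=43] open={R1,R2}
Step 3: reserve R3 C 4 -> on_hand[A=48 B=42 C=24 D=47] avail[A=48 B=42 C=14 D=43] open={R1,R2,R3}
Step 4: commit R1 -> on_hand[A=48 B=42 C=18 D=47] avail[A=48 B=42 C=14 D=43] open={R2,R3}
Step 5: commit R2 -> on_hand[A=48 B=42 C=18 D=43] avail[A=48 B=42 C=14 D=43] open={R3}
Step 6: reserve R4 A 1 -> on_hand[A=48 B=42 C=18 D=43] avail[A=47 B=42 C=14 D=43] open={R3,R4}
Step 7: reserve R5 D 5 -> on_hand[A=48 B=42 C=18 D=43] avail[A=47 B=42 C=14 D=38] open={R3,R4,R5}
Step 8: reserve R6 D 3 -> on_hand[A=48 B=42 C=18 D=43] avail[A=47 B=42 C=14 D=35] open={R3,R4,R5,R6}
Step 9: reserve R7 A 8 -> on_hand[A=48 B=42 C=18 D=43] avail[A=39 B=42 C=14 D=35] open={R3,R4,R5,R6,R7}
Step 10: reserve R8 A 9 -> on_hand[A=48 B=42 C=18 D=43] avail[A=30 B=42 C=14 D=35] open={R3,R4,R5,R6,R7,R8}
Step 11: reserve R9 C 6 -> on_hand[A=48 B=42 C=18 D=43] avail[A=30 B=42 C=8 D=35] open={R3,R4,R5,R6,R7,R8,R9}
Step 12: cancel R9 -> on_hand[A=48 B=42 C=18 D=43] avail[A=30 B=42 C=14 D=35] open={R3,R4,R5,R6,R7,R8}
Final available[C] = 14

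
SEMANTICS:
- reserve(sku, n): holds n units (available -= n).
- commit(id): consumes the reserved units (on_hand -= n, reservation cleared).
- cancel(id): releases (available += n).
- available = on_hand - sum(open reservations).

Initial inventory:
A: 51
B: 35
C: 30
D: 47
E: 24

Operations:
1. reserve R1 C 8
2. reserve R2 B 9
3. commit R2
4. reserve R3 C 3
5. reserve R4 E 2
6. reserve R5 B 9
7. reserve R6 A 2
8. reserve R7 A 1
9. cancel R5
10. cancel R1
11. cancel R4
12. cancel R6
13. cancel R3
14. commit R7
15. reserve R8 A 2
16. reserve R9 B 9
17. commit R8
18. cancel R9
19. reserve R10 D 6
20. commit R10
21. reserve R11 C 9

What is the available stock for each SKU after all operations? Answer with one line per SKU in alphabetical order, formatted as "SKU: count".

Answer: A: 48
B: 26
C: 21
D: 41
E: 24

Derivation:
Step 1: reserve R1 C 8 -> on_hand[A=51 B=35 C=30 D=47 E=24] avail[A=51 B=35 C=22 D=47 E=24] open={R1}
Step 2: reserve R2 B 9 -> on_hand[A=51 B=35 C=30 D=47 E=24] avail[A=51 B=26 C=22 D=47 E=24] open={R1,R2}
Step 3: commit R2 -> on_hand[A=51 B=26 C=30 D=47 E=24] avail[A=51 B=26 C=22 D=47 E=24] open={R1}
Step 4: reserve R3 C 3 -> on_hand[A=51 B=26 C=30 D=47 E=24] avail[A=51 B=26 C=19 D=47 E=24] open={R1,R3}
Step 5: reserve R4 E 2 -> on_hand[A=51 B=26 C=30 D=47 E=24] avail[A=51 B=26 C=19 D=47 E=22] open={R1,R3,R4}
Step 6: reserve R5 B 9 -> on_hand[A=51 B=26 C=30 D=47 E=24] avail[A=51 B=17 C=19 D=47 E=22] open={R1,R3,R4,R5}
Step 7: reserve R6 A 2 -> on_hand[A=51 B=26 C=30 D=47 E=24] avail[A=49 B=17 C=19 D=47 E=22] open={R1,R3,R4,R5,R6}
Step 8: reserve R7 A 1 -> on_hand[A=51 B=26 C=30 D=47 E=24] avail[A=48 B=17 C=19 D=47 E=22] open={R1,R3,R4,R5,R6,R7}
Step 9: cancel R5 -> on_hand[A=51 B=26 C=30 D=47 E=24] avail[A=48 B=26 C=19 D=47 E=22] open={R1,R3,R4,R6,R7}
Step 10: cancel R1 -> on_hand[A=51 B=26 C=30 D=47 E=24] avail[A=48 B=26 C=27 D=47 E=22] open={R3,R4,R6,R7}
Step 11: cancel R4 -> on_hand[A=51 B=26 C=30 D=47 E=24] avail[A=48 B=26 C=27 D=47 E=24] open={R3,R6,R7}
Step 12: cancel R6 -> on_hand[A=51 B=26 C=30 D=47 E=24] avail[A=50 B=26 C=27 D=47 E=24] open={R3,R7}
Step 13: cancel R3 -> on_hand[A=51 B=26 C=30 D=47 E=24] avail[A=50 B=26 C=30 D=47 E=24] open={R7}
Step 14: commit R7 -> on_hand[A=50 B=26 C=30 D=47 E=24] avail[A=50 B=26 C=30 D=47 E=24] open={}
Step 15: reserve R8 A 2 -> on_hand[A=50 B=26 C=30 D=47 E=24] avail[A=48 B=26 C=30 D=47 E=24] open={R8}
Step 16: reserve R9 B 9 -> on_hand[A=50 B=26 C=30 D=47 E=24] avail[A=48 B=17 C=30 D=47 E=24] open={R8,R9}
Step 17: commit R8 -> on_hand[A=48 B=26 C=30 D=47 E=24] avail[A=48 B=17 C=30 D=47 E=24] open={R9}
Step 18: cancel R9 -> on_hand[A=48 B=26 C=30 D=47 E=24] avail[A=48 B=26 C=30 D=47 E=24] open={}
Step 19: reserve R10 D 6 -> on_hand[A=48 B=26 C=30 D=47 E=24] avail[A=48 B=26 C=30 D=41 E=24] open={R10}
Step 20: commit R10 -> on_hand[A=48 B=26 C=30 D=41 E=24] avail[A=48 B=26 C=30 D=41 E=24] open={}
Step 21: reserve R11 C 9 -> on_hand[A=48 B=26 C=30 D=41 E=24] avail[A=48 B=26 C=21 D=41 E=24] open={R11}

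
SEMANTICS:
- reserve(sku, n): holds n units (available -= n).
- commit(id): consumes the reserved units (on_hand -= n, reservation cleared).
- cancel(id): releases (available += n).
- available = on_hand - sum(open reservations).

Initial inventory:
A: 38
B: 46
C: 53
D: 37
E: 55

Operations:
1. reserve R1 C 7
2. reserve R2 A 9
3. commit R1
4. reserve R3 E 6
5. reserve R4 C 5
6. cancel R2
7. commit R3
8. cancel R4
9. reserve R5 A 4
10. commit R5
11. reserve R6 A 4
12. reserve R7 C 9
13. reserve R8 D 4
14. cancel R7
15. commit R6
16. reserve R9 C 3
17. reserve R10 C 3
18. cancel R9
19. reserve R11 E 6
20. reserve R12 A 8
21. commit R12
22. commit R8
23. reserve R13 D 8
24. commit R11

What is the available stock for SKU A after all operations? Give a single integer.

Step 1: reserve R1 C 7 -> on_hand[A=38 B=46 C=53 D=37 E=55] avail[A=38 B=46 C=46 D=37 E=55] open={R1}
Step 2: reserve R2 A 9 -> on_hand[A=38 B=46 C=53 D=37 E=55] avail[A=29 B=46 C=46 D=37 E=55] open={R1,R2}
Step 3: commit R1 -> on_hand[A=38 B=46 C=46 D=37 E=55] avail[A=29 B=46 C=46 D=37 E=55] open={R2}
Step 4: reserve R3 E 6 -> on_hand[A=38 B=46 C=46 D=37 E=55] avail[A=29 B=46 C=46 D=37 E=49] open={R2,R3}
Step 5: reserve R4 C 5 -> on_hand[A=38 B=46 C=46 D=37 E=55] avail[A=29 B=46 C=41 D=37 E=49] open={R2,R3,R4}
Step 6: cancel R2 -> on_hand[A=38 B=46 C=46 D=37 E=55] avail[A=38 B=46 C=41 D=37 E=49] open={R3,R4}
Step 7: commit R3 -> on_hand[A=38 B=46 C=46 D=37 E=49] avail[A=38 B=46 C=41 D=37 E=49] open={R4}
Step 8: cancel R4 -> on_hand[A=38 B=46 C=46 D=37 E=49] avail[A=38 B=46 C=46 D=37 E=49] open={}
Step 9: reserve R5 A 4 -> on_hand[A=38 B=46 C=46 D=37 E=49] avail[A=34 B=46 C=46 D=37 E=49] open={R5}
Step 10: commit R5 -> on_hand[A=34 B=46 C=46 D=37 E=49] avail[A=34 B=46 C=46 D=37 E=49] open={}
Step 11: reserve R6 A 4 -> on_hand[A=34 B=46 C=46 D=37 E=49] avail[A=30 B=46 C=46 D=37 E=49] open={R6}
Step 12: reserve R7 C 9 -> on_hand[A=34 B=46 C=46 D=37 E=49] avail[A=30 B=46 C=37 D=37 E=49] open={R6,R7}
Step 13: reserve R8 D 4 -> on_hand[A=34 B=46 C=46 D=37 E=49] avail[A=30 B=46 C=37 D=33 E=49] open={R6,R7,R8}
Step 14: cancel R7 -> on_hand[A=34 B=46 C=46 D=37 E=49] avail[A=30 B=46 C=46 D=33 E=49] open={R6,R8}
Step 15: commit R6 -> on_hand[A=30 B=46 C=46 D=37 E=49] avail[A=30 B=46 C=46 D=33 E=49] open={R8}
Step 16: reserve R9 C 3 -> on_hand[A=30 B=46 C=46 D=37 E=49] avail[A=30 B=46 C=43 D=33 E=49] open={R8,R9}
Step 17: reserve R10 C 3 -> on_hand[A=30 B=46 C=46 D=37 E=49] avail[A=30 B=46 C=40 D=33 E=49] open={R10,R8,R9}
Step 18: cancel R9 -> on_hand[A=30 B=46 C=46 D=37 E=49] avail[A=30 B=46 C=43 D=33 E=49] open={R10,R8}
Step 19: reserve R11 E 6 -> on_hand[A=30 B=46 C=46 D=37 E=49] avail[A=30 B=46 C=43 D=33 E=43] open={R10,R11,R8}
Step 20: reserve R12 A 8 -> on_hand[A=30 B=46 C=46 D=37 E=49] avail[A=22 B=46 C=43 D=33 E=43] open={R10,R11,R12,R8}
Step 21: commit R12 -> on_hand[A=22 B=46 C=46 D=37 E=49] avail[A=22 B=46 C=43 D=33 E=43] open={R10,R11,R8}
Step 22: commit R8 -> on_hand[A=22 B=46 C=46 D=33 E=49] avail[A=22 B=46 C=43 D=33 E=43] open={R10,R11}
Step 23: reserve R13 D 8 -> on_hand[A=22 B=46 C=46 D=33 E=49] avail[A=22 B=46 C=43 D=25 E=43] open={R10,R11,R13}
Step 24: commit R11 -> on_hand[A=22 B=46 C=46 D=33 E=43] avail[A=22 B=46 C=43 D=25 E=43] open={R10,R13}
Final available[A] = 22

Answer: 22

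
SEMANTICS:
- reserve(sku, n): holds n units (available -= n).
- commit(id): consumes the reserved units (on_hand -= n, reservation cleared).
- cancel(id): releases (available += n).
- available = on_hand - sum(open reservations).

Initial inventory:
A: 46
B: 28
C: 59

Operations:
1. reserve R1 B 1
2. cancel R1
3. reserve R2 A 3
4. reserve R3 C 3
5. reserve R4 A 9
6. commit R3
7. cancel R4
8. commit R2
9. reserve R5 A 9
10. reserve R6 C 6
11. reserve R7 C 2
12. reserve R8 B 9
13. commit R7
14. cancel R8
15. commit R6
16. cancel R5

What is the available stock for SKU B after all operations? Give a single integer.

Step 1: reserve R1 B 1 -> on_hand[A=46 B=28 C=59] avail[A=46 B=27 C=59] open={R1}
Step 2: cancel R1 -> on_hand[A=46 B=28 C=59] avail[A=46 B=28 C=59] open={}
Step 3: reserve R2 A 3 -> on_hand[A=46 B=28 C=59] avail[A=43 B=28 C=59] open={R2}
Step 4: reserve R3 C 3 -> on_hand[A=46 B=28 C=59] avail[A=43 B=28 C=56] open={R2,R3}
Step 5: reserve R4 A 9 -> on_hand[A=46 B=28 C=59] avail[A=34 B=28 C=56] open={R2,R3,R4}
Step 6: commit R3 -> on_hand[A=46 B=28 C=56] avail[A=34 B=28 C=56] open={R2,R4}
Step 7: cancel R4 -> on_hand[A=46 B=28 C=56] avail[A=43 B=28 C=56] open={R2}
Step 8: commit R2 -> on_hand[A=43 B=28 C=56] avail[A=43 B=28 C=56] open={}
Step 9: reserve R5 A 9 -> on_hand[A=43 B=28 C=56] avail[A=34 B=28 C=56] open={R5}
Step 10: reserve R6 C 6 -> on_hand[A=43 B=28 C=56] avail[A=34 B=28 C=50] open={R5,R6}
Step 11: reserve R7 C 2 -> on_hand[A=43 B=28 C=56] avail[A=34 B=28 C=48] open={R5,R6,R7}
Step 12: reserve R8 B 9 -> on_hand[A=43 B=28 C=56] avail[A=34 B=19 C=48] open={R5,R6,R7,R8}
Step 13: commit R7 -> on_hand[A=43 B=28 C=54] avail[A=34 B=19 C=48] open={R5,R6,R8}
Step 14: cancel R8 -> on_hand[A=43 B=28 C=54] avail[A=34 B=28 C=48] open={R5,R6}
Step 15: commit R6 -> on_hand[A=43 B=28 C=48] avail[A=34 B=28 C=48] open={R5}
Step 16: cancel R5 -> on_hand[A=43 B=28 C=48] avail[A=43 B=28 C=48] open={}
Final available[B] = 28

Answer: 28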